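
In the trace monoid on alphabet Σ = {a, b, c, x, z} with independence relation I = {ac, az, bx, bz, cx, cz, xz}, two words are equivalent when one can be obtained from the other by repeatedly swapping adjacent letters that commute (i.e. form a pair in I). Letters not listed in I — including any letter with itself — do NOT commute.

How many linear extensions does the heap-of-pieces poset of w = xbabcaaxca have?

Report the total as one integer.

drop 0:x onto floor
drop 1:b onto floor
drop 2:a onto {0:x, 1:b}
drop 3:b onto {2:a}
drop 4:c onto {3:b}
drop 5:a onto {3:b}
drop 6:a onto {5:a}
drop 7:x onto {6:a}
drop 8:c onto {4:c}
drop 9:a onto {7:x}
ground layer = {0:x, 1:b}
drop-orders for the pieces not yet dropped (sum over which currently-grounded one goes next):
  1 to go: {8} 1  {9} 1
  2 to go: {4,8} 1  {7,9} 1  {8,9} 2
  3 to go: {4,8,9} 3  {6,7,9} 1  {7,8,9} 3
  4 to go: {4,7,8,9} 6  {5,6,7,9} 1  {6,7,8,9} 4
  5 to go: {4,6,7,8,9} 10  {5,6,7,8,9} 5
  6 to go: {4,5,6,7,8,9} 15
  7 to go: {3,4,5,6,7,8,9} 15
  8 to go: {2,3,4,5,6,7,8,9} 15
  if 0:x drops first: 15 orders
  if 1:b drops first: 15 orders
heap linearizations: 30

30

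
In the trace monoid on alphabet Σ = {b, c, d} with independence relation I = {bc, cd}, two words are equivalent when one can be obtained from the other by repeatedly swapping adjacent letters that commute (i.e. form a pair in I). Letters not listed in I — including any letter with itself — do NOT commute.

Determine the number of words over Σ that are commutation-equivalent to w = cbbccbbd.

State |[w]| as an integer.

#0=c has no predecessor
#1=b has no predecessor
#2=b depends on [1:b]
#3=c depends on [0:c]
#4=c depends on [3:c]
#5=b depends on [2:b]
#6=b depends on [5:b]
#7=d depends on [6:b]
sources: [0:c, 1:b]
N(rest) = Σ N(rest − s) over sources s of rest; N(one piece) = 1:
  size 1 → [4]=1  [7]=1
  size 2 → [3,4]=1  [4,7]=2  [6,7]=1
  size 3 → [0,3,4]=1  [3,4,7]=3  [4,6,7]=3  [5,6,7]=1
  size 4 → [0,3,4,7]=4  [2,5,6,7]=1  [3,4,6,7]=6  [4,5,6,7]=4
  size 5 → [0,3,4,6,7]=10  [1,2,5,6,7]=1  [2,4,5,6,7]=5  [3,4,5,6,7]=10
  size 6 → [0,3,4,5,6,7]=20  [1,2,4,5,6,7]=6  [2,3,4,5,6,7]=15
  first=0(c) contributes 21
  first=1(b) contributes 35
|[w]| = 56

56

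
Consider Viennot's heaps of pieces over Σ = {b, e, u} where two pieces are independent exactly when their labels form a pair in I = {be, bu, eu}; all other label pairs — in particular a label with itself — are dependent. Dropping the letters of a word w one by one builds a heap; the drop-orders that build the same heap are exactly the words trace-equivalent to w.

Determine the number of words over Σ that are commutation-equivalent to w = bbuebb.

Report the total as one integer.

30

#0=b has no predecessor
#1=b depends on [0:b]
#2=u has no predecessor
#3=e has no predecessor
#4=b depends on [1:b]
#5=b depends on [4:b]
sources: [0:b, 2:u, 3:e]
N(rest) = Σ N(rest − s) over sources s of rest; N(one piece) = 1:
  size 1 → [2]=1  [3]=1  [5]=1
  size 2 → [2,3]=2  [2,5]=2  [3,5]=2  [4,5]=1
  size 3 → [1,4,5]=1  [2,3,5]=6  [2,4,5]=3  [3,4,5]=3
  size 4 → [0,1,4,5]=1  [1,2,4,5]=4  [1,3,4,5]=4  [2,3,4,5]=12
  first=0(b) contributes 20
  first=2(u) contributes 5
  first=3(e) contributes 5
|[w]| = 30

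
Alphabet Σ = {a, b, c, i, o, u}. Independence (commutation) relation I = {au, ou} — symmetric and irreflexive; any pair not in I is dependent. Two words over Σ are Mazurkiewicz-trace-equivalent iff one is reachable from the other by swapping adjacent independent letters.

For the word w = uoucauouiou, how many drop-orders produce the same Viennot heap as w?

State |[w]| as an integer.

drop 0:u onto floor
drop 1:o onto floor
drop 2:u onto {0:u}
drop 3:c onto {1:o, 2:u}
drop 4:a onto {3:c}
drop 5:u onto {3:c}
drop 6:o onto {4:a}
drop 7:u onto {5:u}
drop 8:i onto {6:o, 7:u}
drop 9:o onto {8:i}
drop 10:u onto {8:i}
ground layer = {0:u, 1:o}
drop-orders for the pieces not yet dropped (sum over which currently-grounded one goes next):
  1 to go: {9} 1  {10} 1
  2 to go: {9,10} 2
  3 to go: {8,9,10} 2
  4 to go: {6,8,9,10} 2  {7,8,9,10} 2
  5 to go: {4,6,8,9,10} 2  {5,7,8,9,10} 2  {6,7,8,9,10} 4
  6 to go: {4,6,7,8,9,10} 6  {5,6,7,8,9,10} 6
  7 to go: {4,5,6,7,8,9,10} 12
  8 to go: {3,4,5,6,7,8,9,10} 12
  9 to go: {1,3,4,5,6,7,8,9,10} 12  {2,3,4,5,6,7,8,9,10} 12
  if 0:u drops first: 24 orders
  if 1:o drops first: 12 orders
heap linearizations: 36

36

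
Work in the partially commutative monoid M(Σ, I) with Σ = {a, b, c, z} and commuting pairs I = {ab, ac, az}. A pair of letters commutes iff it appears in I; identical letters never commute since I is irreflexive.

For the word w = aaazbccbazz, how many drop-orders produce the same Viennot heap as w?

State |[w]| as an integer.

piece 0:a — minimal
piece 1:a rests on {0:a}
piece 2:a rests on {1:a}
piece 3:z — minimal
piece 4:b rests on {3:z}
piece 5:c rests on {4:b}
piece 6:c rests on {5:c}
piece 7:b rests on {6:c}
piece 8:a rests on {2:a}
piece 9:z rests on {7:b}
piece 10:z rests on {9:z}
minimal pieces: {0:a, 3:z}
ways to finish when only these pieces remain (= sum over removing one remaining piece with nothing left below it):
  1 left: {8}→1  {10}→1
  2 left: {2,8}→1  {8,10}→2  {9,10}→1
  3 left: {1,2,8}→1  {2,8,10}→3  {7,9,10}→1  {8,9,10}→3
  4 left: {0,1,2,8}→1  {1,2,8,10}→4  {2,8,9,10}→6  {6,7,9,10}→1  {7,8,9,10}→4
  5 left: {0,1,2,8,10}→5  {1,2,8,9,10}→10  {2,7,8,9,10}→10  {5,6,7,9,10}→1  {6,7,8,9,10}→5
  6 left: {0,1,2,8,9,10}→15  {1,2,7,8,9,10}→20  {2,6,7,8,9,10}→15  {4,5,6,7,9,10}→1  {5,6,7,8,9,10}→6
  7 left: {0,1,2,7,8,9,10}→35  {1,2,6,7,8,9,10}→35  {2,5,6,7,8,9,10}→21  {3,4,5,6,7,9,10}→1  {4,5,6,7,8,9,10}→7
  8 left: {0,1,2,6,7,8,9,10}→70  {1,2,5,6,7,8,9,10}→56  {2,4,5,6,7,8,9,10}→28  {3,4,5,6,7,8,9,10}→8
  9 left: {0,1,2,5,6,7,8,9,10}→126  {1,2,4,5,6,7,8,9,10}→84  {2,3,4,5,6,7,8,9,10}→36
  placing 0:a first → 120 extensions
  placing 3:z first → 210 extensions
total linear extensions = 330

330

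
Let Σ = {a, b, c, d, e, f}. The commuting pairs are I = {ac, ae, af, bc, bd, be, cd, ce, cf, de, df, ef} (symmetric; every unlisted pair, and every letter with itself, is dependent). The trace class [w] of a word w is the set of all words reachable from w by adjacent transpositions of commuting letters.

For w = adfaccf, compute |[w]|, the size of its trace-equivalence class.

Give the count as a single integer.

#0=a has no predecessor
#1=d depends on [0:a]
#2=f has no predecessor
#3=a depends on [1:d]
#4=c has no predecessor
#5=c depends on [4:c]
#6=f depends on [2:f]
sources: [0:a, 2:f, 4:c]
N(rest) = Σ N(rest − s) over sources s of rest; N(one piece) = 1:
  size 1 → [3]=1  [5]=1  [6]=1
  size 2 → [1,3]=1  [2,6]=1  [3,5]=2  [3,6]=2  [4,5]=1  [5,6]=2
  size 3 → [0,1,3]=1  [1,3,5]=3  [1,3,6]=3  [2,3,6]=3  [2,5,6]=3  [3,4,5]=3  [3,5,6]=6  [4,5,6]=3
  size 4 → [0,1,3,5]=4  [0,1,3,6]=4  [1,2,3,6]=6  [1,3,4,5]=6  [1,3,5,6]=12  [2,3,5,6]=12  [2,4,5,6]=6  [3,4,5,6]=12
  size 5 → [0,1,2,3,6]=10  [0,1,3,4,5]=10  [0,1,3,5,6]=20  [1,2,3,5,6]=30  [1,3,4,5,6]=30  [2,3,4,5,6]=30
  first=0(a) contributes 90
  first=2(f) contributes 60
  first=4(c) contributes 60
|[w]| = 210

210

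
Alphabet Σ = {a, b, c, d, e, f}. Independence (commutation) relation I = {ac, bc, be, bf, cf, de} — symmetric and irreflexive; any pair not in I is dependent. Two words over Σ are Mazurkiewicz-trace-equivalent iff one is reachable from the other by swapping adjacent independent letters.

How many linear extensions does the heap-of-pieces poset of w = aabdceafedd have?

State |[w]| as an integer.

3

piece 0:a — minimal
piece 1:a rests on {0:a}
piece 2:b rests on {1:a}
piece 3:d rests on {2:b}
piece 4:c rests on {3:d}
piece 5:e rests on {4:c}
piece 6:a rests on {5:e}
piece 7:f rests on {6:a}
piece 8:e rests on {7:f}
piece 9:d rests on {7:f}
piece 10:d rests on {9:d}
minimal pieces: {0:a}
ways to finish when only these pieces remain (= sum over removing one remaining piece with nothing left below it):
  1 left: {8}→1  {10}→1
  2 left: {8,10}→2  {9,10}→1
  3 left: {8,9,10}→3
  4 left: {7,8,9,10}→3
  5 left: {6,7,8,9,10}→3
  6 left: {5,6,7,8,9,10}→3
  7 left: {4,5,6,7,8,9,10}→3
  8 left: {3,4,5,6,7,8,9,10}→3
  9 left: {2,3,4,5,6,7,8,9,10}→3
  placing 0:a first → 3 extensions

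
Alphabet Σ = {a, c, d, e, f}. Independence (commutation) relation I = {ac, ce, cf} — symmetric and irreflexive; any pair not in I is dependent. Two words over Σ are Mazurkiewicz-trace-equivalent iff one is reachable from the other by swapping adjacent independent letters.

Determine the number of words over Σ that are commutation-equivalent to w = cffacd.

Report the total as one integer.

drop 0:c onto floor
drop 1:f onto floor
drop 2:f onto {1:f}
drop 3:a onto {2:f}
drop 4:c onto {0:c}
drop 5:d onto {3:a, 4:c}
ground layer = {0:c, 1:f}
drop-orders for the pieces not yet dropped (sum over which currently-grounded one goes next):
  1 to go: {5} 1
  2 to go: {3,5} 1  {4,5} 1
  3 to go: {0,4,5} 1  {2,3,5} 1  {3,4,5} 2
  4 to go: {0,3,4,5} 3  {1,2,3,5} 1  {2,3,4,5} 3
  if 0:c drops first: 4 orders
  if 1:f drops first: 6 orders
heap linearizations: 10

10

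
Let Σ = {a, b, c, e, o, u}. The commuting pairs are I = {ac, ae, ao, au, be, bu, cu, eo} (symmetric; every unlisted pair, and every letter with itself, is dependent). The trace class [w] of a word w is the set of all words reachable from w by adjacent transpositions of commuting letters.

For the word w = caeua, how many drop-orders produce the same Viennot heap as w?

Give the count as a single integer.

10

drop 0:c onto floor
drop 1:a onto floor
drop 2:e onto {0:c}
drop 3:u onto {2:e}
drop 4:a onto {1:a}
ground layer = {0:c, 1:a}
drop-orders for the pieces not yet dropped (sum over which currently-grounded one goes next):
  1 to go: {3} 1  {4} 1
  2 to go: {1,4} 1  {2,3} 1  {3,4} 2
  3 to go: {0,2,3} 1  {1,3,4} 3  {2,3,4} 3
  if 0:c drops first: 6 orders
  if 1:a drops first: 4 orders
heap linearizations: 10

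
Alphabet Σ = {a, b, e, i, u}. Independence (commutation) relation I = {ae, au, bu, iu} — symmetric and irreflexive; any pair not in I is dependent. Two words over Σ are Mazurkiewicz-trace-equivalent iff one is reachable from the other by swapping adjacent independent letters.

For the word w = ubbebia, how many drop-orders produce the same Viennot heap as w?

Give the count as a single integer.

#0=u has no predecessor
#1=b has no predecessor
#2=b depends on [1:b]
#3=e depends on [0:u, 2:b]
#4=b depends on [3:e]
#5=i depends on [4:b]
#6=a depends on [5:i]
sources: [0:u, 1:b]
N(rest) = Σ N(rest − s) over sources s of rest; N(one piece) = 1:
  size 1 → [6]=1
  size 2 → [5,6]=1
  size 3 → [4,5,6]=1
  size 4 → [3,4,5,6]=1
  size 5 → [0,3,4,5,6]=1  [2,3,4,5,6]=1
  first=0(u) contributes 1
  first=1(b) contributes 2
|[w]| = 3

3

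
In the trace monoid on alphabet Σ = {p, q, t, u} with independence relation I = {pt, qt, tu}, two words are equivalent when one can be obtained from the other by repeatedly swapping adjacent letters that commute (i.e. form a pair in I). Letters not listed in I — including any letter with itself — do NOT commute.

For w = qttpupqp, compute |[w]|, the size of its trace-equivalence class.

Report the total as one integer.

piece 0:q — minimal
piece 1:t — minimal
piece 2:t rests on {1:t}
piece 3:p rests on {0:q}
piece 4:u rests on {3:p}
piece 5:p rests on {4:u}
piece 6:q rests on {5:p}
piece 7:p rests on {6:q}
minimal pieces: {0:q, 1:t}
ways to finish when only these pieces remain (= sum over removing one remaining piece with nothing left below it):
  1 left: {2}→1  {7}→1
  2 left: {1,2}→1  {2,7}→2  {6,7}→1
  3 left: {1,2,7}→3  {2,6,7}→3  {5,6,7}→1
  4 left: {1,2,6,7}→6  {2,5,6,7}→4  {4,5,6,7}→1
  5 left: {1,2,5,6,7}→10  {2,4,5,6,7}→5  {3,4,5,6,7}→1
  6 left: {0,3,4,5,6,7}→1  {1,2,4,5,6,7}→15  {2,3,4,5,6,7}→6
  placing 0:q first → 21 extensions
  placing 1:t first → 7 extensions
total linear extensions = 28

28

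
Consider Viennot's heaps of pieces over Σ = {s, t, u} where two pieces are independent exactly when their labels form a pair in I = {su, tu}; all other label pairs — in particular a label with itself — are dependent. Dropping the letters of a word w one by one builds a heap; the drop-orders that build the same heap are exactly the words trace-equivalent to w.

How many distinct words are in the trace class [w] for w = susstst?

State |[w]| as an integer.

#0=s has no predecessor
#1=u has no predecessor
#2=s depends on [0:s]
#3=s depends on [2:s]
#4=t depends on [3:s]
#5=s depends on [4:t]
#6=t depends on [5:s]
sources: [0:s, 1:u]
N(rest) = Σ N(rest − s) over sources s of rest; N(one piece) = 1:
  size 1 → [1]=1  [6]=1
  size 2 → [1,6]=2  [5,6]=1
  size 3 → [1,5,6]=3  [4,5,6]=1
  size 4 → [1,4,5,6]=4  [3,4,5,6]=1
  size 5 → [1,3,4,5,6]=5  [2,3,4,5,6]=1
  first=0(s) contributes 6
  first=1(u) contributes 1
|[w]| = 7

7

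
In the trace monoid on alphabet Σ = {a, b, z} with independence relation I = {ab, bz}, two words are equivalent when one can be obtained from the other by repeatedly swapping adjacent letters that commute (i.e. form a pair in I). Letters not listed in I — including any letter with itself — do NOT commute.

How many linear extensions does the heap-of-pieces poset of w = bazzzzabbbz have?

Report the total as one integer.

330

drop 0:b onto floor
drop 1:a onto floor
drop 2:z onto {1:a}
drop 3:z onto {2:z}
drop 4:z onto {3:z}
drop 5:z onto {4:z}
drop 6:a onto {5:z}
drop 7:b onto {0:b}
drop 8:b onto {7:b}
drop 9:b onto {8:b}
drop 10:z onto {6:a}
ground layer = {0:b, 1:a}
drop-orders for the pieces not yet dropped (sum over which currently-grounded one goes next):
  1 to go: {9} 1  {10} 1
  2 to go: {6,10} 1  {8,9} 1  {9,10} 2
  3 to go: {5,6,10} 1  {6,9,10} 3  {7,8,9} 1  {8,9,10} 3
  4 to go: {0,7,8,9} 1  {4,5,6,10} 1  {5,6,9,10} 4  {6,8,9,10} 6  {7,8,9,10} 4
  5 to go: {0,7,8,9,10} 5  {3,4,5,6,10} 1  {4,5,6,9,10} 5  {5,6,8,9,10} 10  {6,7,8,9,10} 10
  6 to go: {0,6,7,8,9,10} 15  {2,3,4,5,6,10} 1  {3,4,5,6,9,10} 6  {4,5,6,8,9,10} 15  {5,6,7,8,9,10} 20
  7 to go: {0,5,6,7,8,9,10} 35  {1,2,3,4,5,6,10} 1  {2,3,4,5,6,9,10} 7  {3,4,5,6,8,9,10} 21  {4,5,6,7,8,9,10} 35
  8 to go: {0,4,5,6,7,8,9,10} 70  {1,2,3,4,5,6,9,10} 8  {2,3,4,5,6,8,9,10} 28  {3,4,5,6,7,8,9,10} 56
  9 to go: {0,3,4,5,6,7,8,9,10} 126  {1,2,3,4,5,6,8,9,10} 36  {2,3,4,5,6,7,8,9,10} 84
  if 0:b drops first: 120 orders
  if 1:a drops first: 210 orders
heap linearizations: 330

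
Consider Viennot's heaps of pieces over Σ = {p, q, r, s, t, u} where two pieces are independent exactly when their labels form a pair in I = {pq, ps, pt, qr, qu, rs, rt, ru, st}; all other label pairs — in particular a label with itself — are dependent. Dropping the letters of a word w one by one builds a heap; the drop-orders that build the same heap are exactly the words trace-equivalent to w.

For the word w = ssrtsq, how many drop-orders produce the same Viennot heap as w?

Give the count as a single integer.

24

#0=s has no predecessor
#1=s depends on [0:s]
#2=r has no predecessor
#3=t has no predecessor
#4=s depends on [1:s]
#5=q depends on [3:t, 4:s]
sources: [0:s, 2:r, 3:t]
N(rest) = Σ N(rest − s) over sources s of rest; N(one piece) = 1:
  size 1 → [2]=1  [5]=1
  size 2 → [2,5]=2  [3,5]=1  [4,5]=1
  size 3 → [1,4,5]=1  [2,3,5]=3  [2,4,5]=3  [3,4,5]=2
  size 4 → [0,1,4,5]=1  [1,2,4,5]=4  [1,3,4,5]=3  [2,3,4,5]=8
  first=0(s) contributes 15
  first=2(r) contributes 4
  first=3(t) contributes 5
|[w]| = 24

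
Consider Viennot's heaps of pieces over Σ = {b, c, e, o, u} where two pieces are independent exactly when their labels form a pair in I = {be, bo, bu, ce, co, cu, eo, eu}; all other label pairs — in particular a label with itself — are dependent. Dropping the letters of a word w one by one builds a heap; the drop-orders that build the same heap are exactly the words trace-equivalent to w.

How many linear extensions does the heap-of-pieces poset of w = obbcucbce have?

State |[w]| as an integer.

252

piece 0:o — minimal
piece 1:b — minimal
piece 2:b rests on {1:b}
piece 3:c rests on {2:b}
piece 4:u rests on {0:o}
piece 5:c rests on {3:c}
piece 6:b rests on {5:c}
piece 7:c rests on {6:b}
piece 8:e — minimal
minimal pieces: {0:o, 1:b, 8:e}
ways to finish when only these pieces remain (= sum over removing one remaining piece with nothing left below it):
  1 left: {4}→1  {7}→1  {8}→1
  2 left: {0,4}→1  {4,7}→2  {4,8}→2  {6,7}→1  {7,8}→2
  3 left: {0,4,7}→3  {0,4,8}→3  {4,6,7}→3  {4,7,8}→6  {5,6,7}→1  {6,7,8}→3
  4 left: {0,4,6,7}→6  {0,4,7,8}→12  {3,5,6,7}→1  {4,5,6,7}→4  {4,6,7,8}→12  {5,6,7,8}→4
  5 left: {0,4,5,6,7}→10  {0,4,6,7,8}→30  {2,3,5,6,7}→1  {3,4,5,6,7}→5  {3,5,6,7,8}→5  {4,5,6,7,8}→20
  6 left: {0,3,4,5,6,7}→15  {0,4,5,6,7,8}→60  {1,2,3,5,6,7}→1  {2,3,4,5,6,7}→6  {2,3,5,6,7,8}→6  {3,4,5,6,7,8}→30
  7 left: {0,2,3,4,5,6,7}→21  {0,3,4,5,6,7,8}→105  {1,2,3,4,5,6,7}→7  {1,2,3,5,6,7,8}→7  {2,3,4,5,6,7,8}→42
  placing 0:o first → 56 extensions
  placing 1:b first → 168 extensions
  placing 8:e first → 28 extensions
total linear extensions = 252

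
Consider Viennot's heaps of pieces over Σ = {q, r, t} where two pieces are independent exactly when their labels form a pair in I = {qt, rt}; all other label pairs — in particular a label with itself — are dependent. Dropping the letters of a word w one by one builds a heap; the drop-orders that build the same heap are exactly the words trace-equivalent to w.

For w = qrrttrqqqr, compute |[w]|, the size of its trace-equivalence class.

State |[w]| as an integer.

45

piece 0:q — minimal
piece 1:r rests on {0:q}
piece 2:r rests on {1:r}
piece 3:t — minimal
piece 4:t rests on {3:t}
piece 5:r rests on {2:r}
piece 6:q rests on {5:r}
piece 7:q rests on {6:q}
piece 8:q rests on {7:q}
piece 9:r rests on {8:q}
minimal pieces: {0:q, 3:t}
ways to finish when only these pieces remain (= sum over removing one remaining piece with nothing left below it):
  1 left: {4}→1  {9}→1
  2 left: {3,4}→1  {4,9}→2  {8,9}→1
  3 left: {3,4,9}→3  {4,8,9}→3  {7,8,9}→1
  4 left: {3,4,8,9}→6  {4,7,8,9}→4  {6,7,8,9}→1
  5 left: {3,4,7,8,9}→10  {4,6,7,8,9}→5  {5,6,7,8,9}→1
  6 left: {2,5,6,7,8,9}→1  {3,4,6,7,8,9}→15  {4,5,6,7,8,9}→6
  7 left: {1,2,5,6,7,8,9}→1  {2,4,5,6,7,8,9}→7  {3,4,5,6,7,8,9}→21
  8 left: {0,1,2,5,6,7,8,9}→1  {1,2,4,5,6,7,8,9}→8  {2,3,4,5,6,7,8,9}→28
  placing 0:q first → 36 extensions
  placing 3:t first → 9 extensions
total linear extensions = 45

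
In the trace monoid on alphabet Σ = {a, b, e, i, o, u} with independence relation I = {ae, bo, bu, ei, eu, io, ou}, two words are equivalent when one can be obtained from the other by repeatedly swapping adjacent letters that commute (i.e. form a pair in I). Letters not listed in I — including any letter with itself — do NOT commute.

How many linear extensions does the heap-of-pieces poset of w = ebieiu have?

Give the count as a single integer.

drop 0:e onto floor
drop 1:b onto {0:e}
drop 2:i onto {1:b}
drop 3:e onto {1:b}
drop 4:i onto {2:i}
drop 5:u onto {4:i}
ground layer = {0:e}
drop-orders for the pieces not yet dropped (sum over which currently-grounded one goes next):
  1 to go: {3} 1  {5} 1
  2 to go: {3,5} 2  {4,5} 1
  3 to go: {2,4,5} 1  {3,4,5} 3
  4 to go: {2,3,4,5} 4
  if 0:e drops first: 4 orders

4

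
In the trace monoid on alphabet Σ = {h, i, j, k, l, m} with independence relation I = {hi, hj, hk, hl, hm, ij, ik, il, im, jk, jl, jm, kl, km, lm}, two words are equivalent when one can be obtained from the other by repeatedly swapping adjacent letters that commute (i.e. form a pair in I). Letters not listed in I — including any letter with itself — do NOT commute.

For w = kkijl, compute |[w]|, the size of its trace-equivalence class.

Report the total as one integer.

#0=k has no predecessor
#1=k depends on [0:k]
#2=i has no predecessor
#3=j has no predecessor
#4=l has no predecessor
sources: [0:k, 2:i, 3:j, 4:l]
N(rest) = Σ N(rest − s) over sources s of rest; N(one piece) = 1:
  size 1 → [1]=1  [2]=1  [3]=1  [4]=1
  size 2 → [0,1]=1  [1,2]=2  [1,3]=2  [1,4]=2  [2,3]=2  [2,4]=2  [3,4]=2
  size 3 → [0,1,2]=3  [0,1,3]=3  [0,1,4]=3  [1,2,3]=6  [1,2,4]=6  [1,3,4]=6  [2,3,4]=6
  first=0(k) contributes 24
  first=2(i) contributes 12
  first=3(j) contributes 12
  first=4(l) contributes 12
|[w]| = 60

60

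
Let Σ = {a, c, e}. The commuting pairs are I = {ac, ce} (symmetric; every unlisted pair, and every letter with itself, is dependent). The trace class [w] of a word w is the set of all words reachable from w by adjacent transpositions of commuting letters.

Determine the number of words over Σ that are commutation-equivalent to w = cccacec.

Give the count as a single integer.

#0=c has no predecessor
#1=c depends on [0:c]
#2=c depends on [1:c]
#3=a has no predecessor
#4=c depends on [2:c]
#5=e depends on [3:a]
#6=c depends on [4:c]
sources: [0:c, 3:a]
N(rest) = Σ N(rest − s) over sources s of rest; N(one piece) = 1:
  size 1 → [5]=1  [6]=1
  size 2 → [3,5]=1  [4,6]=1  [5,6]=2
  size 3 → [2,4,6]=1  [3,5,6]=3  [4,5,6]=3
  size 4 → [1,2,4,6]=1  [2,4,5,6]=4  [3,4,5,6]=6
  size 5 → [0,1,2,4,6]=1  [1,2,4,5,6]=5  [2,3,4,5,6]=10
  first=0(c) contributes 15
  first=3(a) contributes 6
|[w]| = 21

21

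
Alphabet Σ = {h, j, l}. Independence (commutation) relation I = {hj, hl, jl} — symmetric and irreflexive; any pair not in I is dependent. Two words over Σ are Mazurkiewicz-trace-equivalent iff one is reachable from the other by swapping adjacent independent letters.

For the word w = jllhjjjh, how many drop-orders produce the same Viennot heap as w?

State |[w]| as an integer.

0(j) covers ∅
1(l) covers ∅
2(l) covers 1:l
3(h) covers ∅
4(j) covers 0:j
5(j) covers 4:j
6(j) covers 5:j
7(h) covers 3:h
floor of heap: 0:j, 1:l, 3:h
completions by unplaced set U, small U first (add the entries for U minus each lowest piece of U):
  |U|=1: {2}:1  {6}:1  {7}:1
  |U|=2: {1,2}:1  {2,6}:2  {2,7}:2  {3,7}:1  {5,6}:1  {6,7}:2
  |U|=3: {1,2,6}:3  {1,2,7}:3  {2,3,7}:3  {2,5,6}:3  {2,6,7}:6  {3,6,7}:3  {4,5,6}:1  {5,6,7}:3
  |U|=4: {0,4,5,6}:1  {1,2,3,7}:6  {1,2,5,6}:6  {1,2,6,7}:12  {2,3,6,7}:12  {2,4,5,6}:4  {2,5,6,7}:12  {3,5,6,7}:6  {4,5,6,7}:4
  |U|=5: {0,2,4,5,6}:5  {0,4,5,6,7}:5  {1,2,3,6,7}:30  {1,2,4,5,6}:10  {1,2,5,6,7}:30  {2,3,5,6,7}:30  {2,4,5,6,7}:20  {3,4,5,6,7}:10
  |U|=6: {0,1,2,4,5,6}:15  {0,2,4,5,6,7}:30  {0,3,4,5,6,7}:15  {1,2,3,5,6,7}:90  {1,2,4,5,6,7}:60  {2,3,4,5,6,7}:60
  start at 0(j): 210
  start at 1(l): 105
  start at 3(h): 105
sum over floor = 420

420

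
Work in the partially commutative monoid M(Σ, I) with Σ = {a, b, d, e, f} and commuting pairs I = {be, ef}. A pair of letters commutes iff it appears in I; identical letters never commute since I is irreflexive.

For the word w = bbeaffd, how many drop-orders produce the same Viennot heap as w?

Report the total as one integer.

0(b) covers ∅
1(b) covers 0:b
2(e) covers ∅
3(a) covers 1:b, 2:e
4(f) covers 3:a
5(f) covers 4:f
6(d) covers 5:f
floor of heap: 0:b, 2:e
completions by unplaced set U, small U first (add the entries for U minus each lowest piece of U):
  |U|=1: {6}:1
  |U|=2: {5,6}:1
  |U|=3: {4,5,6}:1
  |U|=4: {3,4,5,6}:1
  |U|=5: {1,3,4,5,6}:1  {2,3,4,5,6}:1
  start at 0(b): 2
  start at 2(e): 1
sum over floor = 3

3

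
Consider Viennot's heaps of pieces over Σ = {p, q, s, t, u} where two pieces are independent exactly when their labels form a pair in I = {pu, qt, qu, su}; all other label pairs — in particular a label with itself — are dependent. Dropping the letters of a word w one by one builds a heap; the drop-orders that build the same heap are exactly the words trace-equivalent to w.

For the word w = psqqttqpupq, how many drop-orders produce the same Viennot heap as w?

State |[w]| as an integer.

50

drop 0:p onto floor
drop 1:s onto {0:p}
drop 2:q onto {1:s}
drop 3:q onto {2:q}
drop 4:t onto {1:s}
drop 5:t onto {4:t}
drop 6:q onto {3:q}
drop 7:p onto {5:t, 6:q}
drop 8:u onto {5:t}
drop 9:p onto {7:p}
drop 10:q onto {9:p}
ground layer = {0:p}
drop-orders for the pieces not yet dropped (sum over which currently-grounded one goes next):
  1 to go: {8} 1  {10} 1
  2 to go: {8,10} 2  {9,10} 1
  3 to go: {7,9,10} 1  {8,9,10} 3
  4 to go: {6,7,9,10} 1  {7,8,9,10} 4
  5 to go: {3,6,7,9,10} 1  {5,7,8,9,10} 4  {6,7,8,9,10} 5
  6 to go: {2,3,6,7,9,10} 1  {3,6,7,8,9,10} 6  {4,5,7,8,9,10} 4  {5,6,7,8,9,10} 9
  7 to go: {2,3,6,7,8,9,10} 7  {3,5,6,7,8,9,10} 15  {4,5,6,7,8,9,10} 13
  8 to go: {2,3,5,6,7,8,9,10} 22  {3,4,5,6,7,8,9,10} 28
  9 to go: {2,3,4,5,6,7,8,9,10} 50
  if 0:p drops first: 50 orders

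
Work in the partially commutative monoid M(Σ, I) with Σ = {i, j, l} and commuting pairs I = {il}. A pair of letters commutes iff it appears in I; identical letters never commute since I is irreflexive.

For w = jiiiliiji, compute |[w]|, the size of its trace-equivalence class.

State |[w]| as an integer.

6

0(j) covers ∅
1(i) covers 0:j
2(i) covers 1:i
3(i) covers 2:i
4(l) covers 0:j
5(i) covers 3:i
6(i) covers 5:i
7(j) covers 4:l, 6:i
8(i) covers 7:j
floor of heap: 0:j
completions by unplaced set U, small U first (add the entries for U minus each lowest piece of U):
  |U|=1: {8}:1
  |U|=2: {7,8}:1
  |U|=3: {4,7,8}:1  {6,7,8}:1
  |U|=4: {4,6,7,8}:2  {5,6,7,8}:1
  |U|=5: {3,5,6,7,8}:1  {4,5,6,7,8}:3
  |U|=6: {2,3,5,6,7,8}:1  {3,4,5,6,7,8}:4
  |U|=7: {1,2,3,5,6,7,8}:1  {2,3,4,5,6,7,8}:5
  start at 0(j): 6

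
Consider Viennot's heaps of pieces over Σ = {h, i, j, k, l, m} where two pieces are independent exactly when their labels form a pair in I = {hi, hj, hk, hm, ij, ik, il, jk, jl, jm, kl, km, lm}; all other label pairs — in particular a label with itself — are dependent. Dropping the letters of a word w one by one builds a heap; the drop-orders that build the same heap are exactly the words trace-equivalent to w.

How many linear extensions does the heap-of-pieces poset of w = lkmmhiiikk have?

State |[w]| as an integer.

2520

piece 0:l — minimal
piece 1:k — minimal
piece 2:m — minimal
piece 3:m rests on {2:m}
piece 4:h rests on {0:l}
piece 5:i rests on {3:m}
piece 6:i rests on {5:i}
piece 7:i rests on {6:i}
piece 8:k rests on {1:k}
piece 9:k rests on {8:k}
minimal pieces: {0:l, 1:k, 2:m}
ways to finish when only these pieces remain (= sum over removing one remaining piece with nothing left below it):
  1 left: {4}→1  {7}→1  {9}→1
  2 left: {0,4}→1  {4,7}→2  {4,9}→2  {6,7}→1  {7,9}→2  {8,9}→1
  3 left: {0,4,7}→3  {0,4,9}→3  {1,8,9}→1  {4,6,7}→3  {4,7,9}→6  {4,8,9}→3  {5,6,7}→1  {6,7,9}→3  {7,8,9}→3
  4 left: {0,4,6,7}→6  {0,4,7,9}→12  {0,4,8,9}→6  {1,4,8,9}→4  {1,7,8,9}→4  {3,5,6,7}→1  {4,5,6,7}→4  {4,6,7,9}→12  {4,7,8,9}→12  {5,6,7,9}→4  {6,7,8,9}→6
  5 left: {0,1,4,8,9}→10  {0,4,5,6,7}→10  {0,4,6,7,9}→30  {0,4,7,8,9}→30  {1,4,7,8,9}→20  {1,6,7,8,9}→10  {2,3,5,6,7}→1  {3,4,5,6,7}→5  {3,5,6,7,9}→5  {4,5,6,7,9}→20  {4,6,7,8,9}→30  {5,6,7,8,9}→10
  6 left: {0,1,4,7,8,9}→60  {0,3,4,5,6,7}→15  {0,4,5,6,7,9}→60  {0,4,6,7,8,9}→90  {1,4,6,7,8,9}→60  {1,5,6,7,8,9}→20  {2,3,4,5,6,7}→6  {2,3,5,6,7,9}→6  {3,4,5,6,7,9}→30  {3,5,6,7,8,9}→15  {4,5,6,7,8,9}→60
  7 left: {0,1,4,6,7,8,9}→210  {0,2,3,4,5,6,7}→21  {0,3,4,5,6,7,9}→105  {0,4,5,6,7,8,9}→210  {1,3,5,6,7,8,9}→35  {1,4,5,6,7,8,9}→140  {2,3,4,5,6,7,9}→42  {2,3,5,6,7,8,9}→21  {3,4,5,6,7,8,9}→105
  8 left: {0,1,4,5,6,7,8,9}→560  {0,2,3,4,5,6,7,9}→168  {0,3,4,5,6,7,8,9}→420  {1,2,3,5,6,7,8,9}→56  {1,3,4,5,6,7,8,9}→280  {2,3,4,5,6,7,8,9}→168
  placing 0:l first → 504 extensions
  placing 1:k first → 756 extensions
  placing 2:m first → 1260 extensions
total linear extensions = 2520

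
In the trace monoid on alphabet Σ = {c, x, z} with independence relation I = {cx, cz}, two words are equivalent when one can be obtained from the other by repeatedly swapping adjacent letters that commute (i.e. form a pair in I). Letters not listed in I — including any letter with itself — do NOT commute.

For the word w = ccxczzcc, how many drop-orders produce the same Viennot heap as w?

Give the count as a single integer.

56

0(c) covers ∅
1(c) covers 0:c
2(x) covers ∅
3(c) covers 1:c
4(z) covers 2:x
5(z) covers 4:z
6(c) covers 3:c
7(c) covers 6:c
floor of heap: 0:c, 2:x
completions by unplaced set U, small U first (add the entries for U minus each lowest piece of U):
  |U|=1: {5}:1  {7}:1
  |U|=2: {4,5}:1  {5,7}:2  {6,7}:1
  |U|=3: {2,4,5}:1  {3,6,7}:1  {4,5,7}:3  {5,6,7}:3
  |U|=4: {1,3,6,7}:1  {2,4,5,7}:4  {3,5,6,7}:4  {4,5,6,7}:6
  |U|=5: {0,1,3,6,7}:1  {1,3,5,6,7}:5  {2,4,5,6,7}:10  {3,4,5,6,7}:10
  |U|=6: {0,1,3,5,6,7}:6  {1,3,4,5,6,7}:15  {2,3,4,5,6,7}:20
  start at 0(c): 35
  start at 2(x): 21
sum over floor = 56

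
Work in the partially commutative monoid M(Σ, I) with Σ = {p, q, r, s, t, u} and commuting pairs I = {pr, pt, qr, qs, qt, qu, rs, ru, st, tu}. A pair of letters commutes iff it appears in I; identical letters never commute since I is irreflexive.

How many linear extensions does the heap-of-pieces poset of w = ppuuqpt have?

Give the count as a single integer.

drop 0:p onto floor
drop 1:p onto {0:p}
drop 2:u onto {1:p}
drop 3:u onto {2:u}
drop 4:q onto {1:p}
drop 5:p onto {3:u, 4:q}
drop 6:t onto floor
ground layer = {0:p, 6:t}
drop-orders for the pieces not yet dropped (sum over which currently-grounded one goes next):
  1 to go: {5} 1  {6} 1
  2 to go: {3,5} 1  {4,5} 1  {5,6} 2
  3 to go: {2,3,5} 1  {3,4,5} 2  {3,5,6} 3  {4,5,6} 3
  4 to go: {2,3,4,5} 3  {2,3,5,6} 4  {3,4,5,6} 8
  5 to go: {1,2,3,4,5} 3  {2,3,4,5,6} 15
  if 0:p drops first: 18 orders
  if 6:t drops first: 3 orders
heap linearizations: 21

21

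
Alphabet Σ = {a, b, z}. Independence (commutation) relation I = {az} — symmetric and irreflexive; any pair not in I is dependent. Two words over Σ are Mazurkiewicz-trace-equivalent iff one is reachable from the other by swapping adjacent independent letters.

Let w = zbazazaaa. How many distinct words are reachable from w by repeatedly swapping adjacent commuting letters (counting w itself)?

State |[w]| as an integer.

21

piece 0:z — minimal
piece 1:b rests on {0:z}
piece 2:a rests on {1:b}
piece 3:z rests on {1:b}
piece 4:a rests on {2:a}
piece 5:z rests on {3:z}
piece 6:a rests on {4:a}
piece 7:a rests on {6:a}
piece 8:a rests on {7:a}
minimal pieces: {0:z}
ways to finish when only these pieces remain (= sum over removing one remaining piece with nothing left below it):
  1 left: {5}→1  {8}→1
  2 left: {3,5}→1  {5,8}→2  {7,8}→1
  3 left: {3,5,8}→3  {5,7,8}→3  {6,7,8}→1
  4 left: {3,5,7,8}→6  {4,6,7,8}→1  {5,6,7,8}→4
  5 left: {2,4,6,7,8}→1  {3,5,6,7,8}→10  {4,5,6,7,8}→5
  6 left: {2,4,5,6,7,8}→6  {3,4,5,6,7,8}→15
  7 left: {2,3,4,5,6,7,8}→21
  placing 0:z first → 21 extensions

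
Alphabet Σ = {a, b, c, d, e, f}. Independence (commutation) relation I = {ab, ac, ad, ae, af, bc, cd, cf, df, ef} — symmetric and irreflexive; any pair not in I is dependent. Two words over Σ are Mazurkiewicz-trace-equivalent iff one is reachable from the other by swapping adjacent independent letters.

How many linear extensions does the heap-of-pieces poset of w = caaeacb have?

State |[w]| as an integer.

0(c) covers ∅
1(a) covers ∅
2(a) covers 1:a
3(e) covers 0:c
4(a) covers 2:a
5(c) covers 3:e
6(b) covers 3:e
floor of heap: 0:c, 1:a
completions by unplaced set U, small U first (add the entries for U minus each lowest piece of U):
  |U|=1: {4}:1  {5}:1  {6}:1
  |U|=2: {2,4}:1  {4,5}:2  {4,6}:2  {5,6}:2
  |U|=3: {1,2,4}:1  {2,4,5}:3  {2,4,6}:3  {3,5,6}:2  {4,5,6}:6
  |U|=4: {0,3,5,6}:2  {1,2,4,5}:4  {1,2,4,6}:4  {2,4,5,6}:12  {3,4,5,6}:8
  |U|=5: {0,3,4,5,6}:10  {1,2,4,5,6}:20  {2,3,4,5,6}:20
  start at 0(c): 40
  start at 1(a): 30
sum over floor = 70

70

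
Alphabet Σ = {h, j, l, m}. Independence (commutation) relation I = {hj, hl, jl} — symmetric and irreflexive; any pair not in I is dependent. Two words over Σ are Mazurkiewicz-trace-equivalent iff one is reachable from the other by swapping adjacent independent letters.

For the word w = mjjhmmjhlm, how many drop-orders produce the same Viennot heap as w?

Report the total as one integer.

#0=m has no predecessor
#1=j depends on [0:m]
#2=j depends on [1:j]
#3=h depends on [0:m]
#4=m depends on [2:j, 3:h]
#5=m depends on [4:m]
#6=j depends on [5:m]
#7=h depends on [5:m]
#8=l depends on [5:m]
#9=m depends on [6:j, 7:h, 8:l]
sources: [0:m]
N(rest) = Σ N(rest − s) over sources s of rest; N(one piece) = 1:
  size 1 → [9]=1
  size 2 → [6,9]=1  [7,9]=1  [8,9]=1
  size 3 → [6,7,9]=2  [6,8,9]=2  [7,8,9]=2
  size 4 → [6,7,8,9]=6
  size 5 → [5,6,7,8,9]=6
  size 6 → [4,5,6,7,8,9]=6
  size 7 → [2,4,5,6,7,8,9]=6  [3,4,5,6,7,8,9]=6
  size 8 → [1,2,4,5,6,7,8,9]=6  [2,3,4,5,6,7,8,9]=12
  first=0(m) contributes 18

18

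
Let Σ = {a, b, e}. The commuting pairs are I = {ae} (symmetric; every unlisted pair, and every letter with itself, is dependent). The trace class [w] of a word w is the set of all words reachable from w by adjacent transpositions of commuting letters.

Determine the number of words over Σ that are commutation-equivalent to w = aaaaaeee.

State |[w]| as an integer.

piece 0:a — minimal
piece 1:a rests on {0:a}
piece 2:a rests on {1:a}
piece 3:a rests on {2:a}
piece 4:a rests on {3:a}
piece 5:e — minimal
piece 6:e rests on {5:e}
piece 7:e rests on {6:e}
minimal pieces: {0:a, 5:e}
ways to finish when only these pieces remain (= sum over removing one remaining piece with nothing left below it):
  1 left: {4}→1  {7}→1
  2 left: {3,4}→1  {4,7}→2  {6,7}→1
  3 left: {2,3,4}→1  {3,4,7}→3  {4,6,7}→3  {5,6,7}→1
  4 left: {1,2,3,4}→1  {2,3,4,7}→4  {3,4,6,7}→6  {4,5,6,7}→4
  5 left: {0,1,2,3,4}→1  {1,2,3,4,7}→5  {2,3,4,6,7}→10  {3,4,5,6,7}→10
  6 left: {0,1,2,3,4,7}→6  {1,2,3,4,6,7}→15  {2,3,4,5,6,7}→20
  placing 0:a first → 35 extensions
  placing 5:e first → 21 extensions
total linear extensions = 56

56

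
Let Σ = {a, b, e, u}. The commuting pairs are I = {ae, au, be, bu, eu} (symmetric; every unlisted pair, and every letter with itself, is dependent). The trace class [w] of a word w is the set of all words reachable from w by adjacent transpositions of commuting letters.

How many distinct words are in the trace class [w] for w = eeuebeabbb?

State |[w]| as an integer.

1260

drop 0:e onto floor
drop 1:e onto {0:e}
drop 2:u onto floor
drop 3:e onto {1:e}
drop 4:b onto floor
drop 5:e onto {3:e}
drop 6:a onto {4:b}
drop 7:b onto {6:a}
drop 8:b onto {7:b}
drop 9:b onto {8:b}
ground layer = {0:e, 2:u, 4:b}
drop-orders for the pieces not yet dropped (sum over which currently-grounded one goes next):
  1 to go: {2} 1  {5} 1  {9} 1
  2 to go: {2,5} 2  {2,9} 2  {3,5} 1  {5,9} 2  {8,9} 1
  3 to go: {1,3,5} 1  {2,3,5} 3  {2,5,9} 6  {2,8,9} 3  {3,5,9} 3  {5,8,9} 3  {7,8,9} 1
  4 to go: {0,1,3,5} 1  {1,2,3,5} 4  {1,3,5,9} 4  {2,3,5,9} 12  {2,5,8,9} 12  {2,7,8,9} 4  {3,5,8,9} 6  {5,7,8,9} 4  {6,7,8,9} 1
  5 to go: {0,1,2,3,5} 5  {0,1,3,5,9} 5  {1,2,3,5,9} 20  {1,3,5,8,9} 10  {2,3,5,8,9} 30  {2,5,7,8,9} 20  {2,6,7,8,9} 5  {3,5,7,8,9} 10  {4,6,7,8,9} 1  {5,6,7,8,9} 5
  6 to go: {0,1,2,3,5,9} 30  {0,1,3,5,8,9} 15  {1,2,3,5,8,9} 60  {1,3,5,7,8,9} 20  {2,3,5,7,8,9} 60  {2,4,6,7,8,9} 6  {2,5,6,7,8,9} 30  {3,5,6,7,8,9} 15  {4,5,6,7,8,9} 6
  7 to go: {0,1,2,3,5,8,9} 105  {0,1,3,5,7,8,9} 35  {1,2,3,5,7,8,9} 140  {1,3,5,6,7,8,9} 35  {2,3,5,6,7,8,9} 105  {2,4,5,6,7,8,9} 42  {3,4,5,6,7,8,9} 21
  8 to go: {0,1,2,3,5,7,8,9} 280  {0,1,3,5,6,7,8,9} 70  {1,2,3,5,6,7,8,9} 280  {1,3,4,5,6,7,8,9} 56  {2,3,4,5,6,7,8,9} 168
  if 0:e drops first: 504 orders
  if 2:u drops first: 126 orders
  if 4:b drops first: 630 orders
heap linearizations: 1260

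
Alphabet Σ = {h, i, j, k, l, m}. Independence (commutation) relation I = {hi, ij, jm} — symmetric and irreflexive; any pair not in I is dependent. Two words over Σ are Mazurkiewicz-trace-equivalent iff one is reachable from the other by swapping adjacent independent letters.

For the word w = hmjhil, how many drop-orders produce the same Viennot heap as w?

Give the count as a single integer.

5

#0=h has no predecessor
#1=m depends on [0:h]
#2=j depends on [0:h]
#3=h depends on [1:m, 2:j]
#4=i depends on [1:m]
#5=l depends on [3:h, 4:i]
sources: [0:h]
N(rest) = Σ N(rest − s) over sources s of rest; N(one piece) = 1:
  size 1 → [5]=1
  size 2 → [3,5]=1  [4,5]=1
  size 3 → [2,3,5]=1  [3,4,5]=2
  size 4 → [1,3,4,5]=2  [2,3,4,5]=3
  first=0(h) contributes 5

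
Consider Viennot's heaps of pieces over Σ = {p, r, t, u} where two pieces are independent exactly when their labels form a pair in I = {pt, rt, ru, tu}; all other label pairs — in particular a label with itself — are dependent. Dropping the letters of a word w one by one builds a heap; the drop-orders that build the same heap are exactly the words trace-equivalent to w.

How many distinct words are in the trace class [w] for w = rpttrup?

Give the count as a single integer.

42

#0=r has no predecessor
#1=p depends on [0:r]
#2=t has no predecessor
#3=t depends on [2:t]
#4=r depends on [1:p]
#5=u depends on [1:p]
#6=p depends on [4:r, 5:u]
sources: [0:r, 2:t]
N(rest) = Σ N(rest − s) over sources s of rest; N(one piece) = 1:
  size 1 → [3]=1  [6]=1
  size 2 → [2,3]=1  [3,6]=2  [4,6]=1  [5,6]=1
  size 3 → [2,3,6]=3  [3,4,6]=3  [3,5,6]=3  [4,5,6]=2
  size 4 → [1,4,5,6]=2  [2,3,4,6]=6  [2,3,5,6]=6  [3,4,5,6]=8
  size 5 → [0,1,4,5,6]=2  [1,3,4,5,6]=10  [2,3,4,5,6]=20
  first=0(r) contributes 30
  first=2(t) contributes 12
|[w]| = 42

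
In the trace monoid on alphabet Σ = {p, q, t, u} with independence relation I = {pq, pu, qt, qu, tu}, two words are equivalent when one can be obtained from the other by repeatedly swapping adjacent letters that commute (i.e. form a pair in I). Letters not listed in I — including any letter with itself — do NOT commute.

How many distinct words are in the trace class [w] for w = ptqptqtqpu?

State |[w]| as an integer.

drop 0:p onto floor
drop 1:t onto {0:p}
drop 2:q onto floor
drop 3:p onto {1:t}
drop 4:t onto {3:p}
drop 5:q onto {2:q}
drop 6:t onto {4:t}
drop 7:q onto {5:q}
drop 8:p onto {6:t}
drop 9:u onto floor
ground layer = {0:p, 2:q, 9:u}
drop-orders for the pieces not yet dropped (sum over which currently-grounded one goes next):
  1 to go: {7} 1  {8} 1  {9} 1
  2 to go: {5,7} 1  {6,8} 1  {7,8} 2  {7,9} 2  {8,9} 2
  3 to go: {2,5,7} 1  {4,6,8} 1  {5,7,8} 3  {5,7,9} 3  {6,7,8} 3  {6,8,9} 3  {7,8,9} 6
  4 to go: {2,5,7,8} 4  {2,5,7,9} 4  {3,4,6,8} 1  {4,6,7,8} 4  {4,6,8,9} 4  {5,6,7,8} 6  {5,7,8,9} 12  {6,7,8,9} 12
  5 to go: {1,3,4,6,8} 1  {2,5,6,7,8} 10  {2,5,7,8,9} 20  {3,4,6,7,8} 5  {3,4,6,8,9} 5  {4,5,6,7,8} 10  {4,6,7,8,9} 20  {5,6,7,8,9} 30
  6 to go: {0,1,3,4,6,8} 1  {1,3,4,6,7,8} 6  {1,3,4,6,8,9} 6  {2,4,5,6,7,8} 20  {2,5,6,7,8,9} 60  {3,4,5,6,7,8} 15  {3,4,6,7,8,9} 30  {4,5,6,7,8,9} 60
  7 to go: {0,1,3,4,6,7,8} 7  {0,1,3,4,6,8,9} 7  {1,3,4,5,6,7,8} 21  {1,3,4,6,7,8,9} 42  {2,3,4,5,6,7,8} 35  {2,4,5,6,7,8,9} 140  {3,4,5,6,7,8,9} 105
  8 to go: {0,1,3,4,5,6,7,8} 28  {0,1,3,4,6,7,8,9} 56  {1,2,3,4,5,6,7,8} 56  {1,3,4,5,6,7,8,9} 168  {2,3,4,5,6,7,8,9} 280
  if 0:p drops first: 504 orders
  if 2:q drops first: 252 orders
  if 9:u drops first: 84 orders
heap linearizations: 840

840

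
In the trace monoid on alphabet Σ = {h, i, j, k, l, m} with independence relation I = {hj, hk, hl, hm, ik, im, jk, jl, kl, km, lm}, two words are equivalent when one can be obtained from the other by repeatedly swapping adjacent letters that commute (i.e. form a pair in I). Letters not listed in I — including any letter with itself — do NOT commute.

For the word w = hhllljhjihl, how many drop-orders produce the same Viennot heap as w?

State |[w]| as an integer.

piece 0:h — minimal
piece 1:h rests on {0:h}
piece 2:l — minimal
piece 3:l rests on {2:l}
piece 4:l rests on {3:l}
piece 5:j — minimal
piece 6:h rests on {1:h}
piece 7:j rests on {5:j}
piece 8:i rests on {4:l, 6:h, 7:j}
piece 9:h rests on {8:i}
piece 10:l rests on {8:i}
minimal pieces: {0:h, 2:l, 5:j}
ways to finish when only these pieces remain (= sum over removing one remaining piece with nothing left below it):
  1 left: {9}→1  {10}→1
  2 left: {9,10}→2
  3 left: {8,9,10}→2
  4 left: {4,8,9,10}→2  {6,8,9,10}→2  {7,8,9,10}→2
  5 left: {1,6,8,9,10}→2  {3,4,8,9,10}→2  {4,6,8,9,10}→4  {4,7,8,9,10}→4  {5,7,8,9,10}→2  {6,7,8,9,10}→4
  6 left: {0,1,6,8,9,10}→2  {1,4,6,8,9,10}→6  {1,6,7,8,9,10}→6  {2,3,4,8,9,10}→2  {3,4,6,8,9,10}→6  {3,4,7,8,9,10}→6  {4,5,7,8,9,10}→6  {4,6,7,8,9,10}→12  {5,6,7,8,9,10}→6
  7 left: {0,1,4,6,8,9,10}→8  {0,1,6,7,8,9,10}→8  {1,3,4,6,8,9,10}→12  {1,4,6,7,8,9,10}→24  {1,5,6,7,8,9,10}→12  {2,3,4,6,8,9,10}→8  {2,3,4,7,8,9,10}→8  {3,4,5,7,8,9,10}→12  {3,4,6,7,8,9,10}→24  {4,5,6,7,8,9,10}→24
  8 left: {0,1,3,4,6,8,9,10}→20  {0,1,4,6,7,8,9,10}→40  {0,1,5,6,7,8,9,10}→20  {1,2,3,4,6,8,9,10}→20  {1,3,4,6,7,8,9,10}→60  {1,4,5,6,7,8,9,10}→60  {2,3,4,5,7,8,9,10}→20  {2,3,4,6,7,8,9,10}→40  {3,4,5,6,7,8,9,10}→60
  9 left: {0,1,2,3,4,6,8,9,10}→40  {0,1,3,4,6,7,8,9,10}→120  {0,1,4,5,6,7,8,9,10}→120  {1,2,3,4,6,7,8,9,10}→120  {1,3,4,5,6,7,8,9,10}→180  {2,3,4,5,6,7,8,9,10}→120
  placing 0:h first → 420 extensions
  placing 2:l first → 420 extensions
  placing 5:j first → 280 extensions
total linear extensions = 1120

1120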